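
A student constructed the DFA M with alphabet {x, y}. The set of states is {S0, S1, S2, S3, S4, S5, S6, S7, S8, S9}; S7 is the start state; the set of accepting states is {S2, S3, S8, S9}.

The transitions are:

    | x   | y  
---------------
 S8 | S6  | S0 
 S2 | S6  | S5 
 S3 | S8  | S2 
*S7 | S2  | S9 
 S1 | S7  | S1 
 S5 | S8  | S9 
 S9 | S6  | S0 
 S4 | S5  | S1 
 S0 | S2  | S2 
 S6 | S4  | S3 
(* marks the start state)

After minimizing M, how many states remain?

5

All states are reachable from the start state.
Initial partition by acceptance: {S2,S3,S8,S9} | {S0,S1,S4,S5,S6,S7}.
Refine {S2,S3,S8,S9} on symbol x: members go to different blocks, giving {S2,S8,S9} and {S3}.
On input x, block {S0,S1,S4,S5,S6,S7} splits into {S0,S5,S7} and {S1,S4,S6}.
On input x, block {S1,S4,S6} splits into {S1,S4} and {S6}.
No further refinement is possible. Final partition (5 blocks): {S2,S8,S9} | {S0,S5,S7} | {S3} | {S1,S4} | {S6}.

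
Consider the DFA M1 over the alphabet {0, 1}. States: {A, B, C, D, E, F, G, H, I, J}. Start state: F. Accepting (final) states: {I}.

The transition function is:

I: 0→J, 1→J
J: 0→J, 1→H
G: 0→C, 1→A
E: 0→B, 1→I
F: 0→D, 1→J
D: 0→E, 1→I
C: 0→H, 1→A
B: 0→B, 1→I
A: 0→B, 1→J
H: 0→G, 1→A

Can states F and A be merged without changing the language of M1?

Yes

Every state is reachable, so we keep all 10.
P0 = {I} | {A,B,C,D,E,F,G,H,J}.
Refine {A,B,C,D,E,F,G,H,J} on symbol 1: members go to different blocks, giving {A,C,F,G,H,J} and {B,D,E}.
Split {A,C,F,G,H,J} by δ(·,0) → {C,G,H,J} and {A,F}.
On input 1, block {C,G,H,J} splits into {C,G,H} and {J}.
No further refinement is possible. Final partition (5 blocks): {I} | {C,G,H} | {B,D,E} | {A,F} | {J}.
F and A lie in the same block of the stable partition, so they are equivalent — no string distinguishes them.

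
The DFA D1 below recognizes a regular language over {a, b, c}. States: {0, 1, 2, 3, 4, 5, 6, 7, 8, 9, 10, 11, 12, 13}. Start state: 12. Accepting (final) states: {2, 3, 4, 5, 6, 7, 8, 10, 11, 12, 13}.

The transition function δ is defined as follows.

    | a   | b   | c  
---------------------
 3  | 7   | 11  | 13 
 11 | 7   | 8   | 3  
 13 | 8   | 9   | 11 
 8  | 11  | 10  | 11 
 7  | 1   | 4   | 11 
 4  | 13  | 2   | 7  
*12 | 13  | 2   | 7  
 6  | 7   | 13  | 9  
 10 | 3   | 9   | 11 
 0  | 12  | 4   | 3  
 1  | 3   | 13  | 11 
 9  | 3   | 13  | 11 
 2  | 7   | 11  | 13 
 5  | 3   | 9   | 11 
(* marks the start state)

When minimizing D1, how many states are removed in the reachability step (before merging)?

No path from 12 leads to 0, 5, 6; the other 11 states are all reachable.

3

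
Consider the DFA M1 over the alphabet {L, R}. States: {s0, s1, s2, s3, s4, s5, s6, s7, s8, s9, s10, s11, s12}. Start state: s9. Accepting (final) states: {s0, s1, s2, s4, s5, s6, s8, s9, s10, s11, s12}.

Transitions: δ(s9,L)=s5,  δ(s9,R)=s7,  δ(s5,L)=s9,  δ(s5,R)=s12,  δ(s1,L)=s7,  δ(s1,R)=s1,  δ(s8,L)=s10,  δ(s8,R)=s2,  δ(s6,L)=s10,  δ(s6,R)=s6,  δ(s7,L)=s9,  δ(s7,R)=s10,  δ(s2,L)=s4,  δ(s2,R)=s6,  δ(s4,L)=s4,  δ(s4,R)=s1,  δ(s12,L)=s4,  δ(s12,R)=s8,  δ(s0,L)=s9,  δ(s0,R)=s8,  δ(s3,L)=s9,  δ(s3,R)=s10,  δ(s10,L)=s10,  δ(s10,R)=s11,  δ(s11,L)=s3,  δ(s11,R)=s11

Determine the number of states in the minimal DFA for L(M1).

States {s0} cannot be reached from the start state, so discard them.
Start with accepting vs non-accepting: {s1,s2,s4,s5,s6,s8,s9,s10,s11,s12} | {s3,s7}.
Split {s1,s2,s4,s5,s6,s8,s9,s10,s11,s12} by δ(·,L) → {s2,s4,s5,s6,s8,s9,s10,s12} and {s1,s11}.
Split {s2,s4,s5,s6,s8,s9,s10,s12} by δ(·,R) → {s2,s5,s6,s8,s12} and {s4,s10} and {s9}.
Refine {s2,s5,s6,s8,s12} on symbol L: members go to different blocks, giving {s2,s6,s8,s12} and {s5}.
Stable partition: {s2,s6,s8,s12} | {s3,s7} | {s1,s11} | {s4,s10} | {s9} | {s5} — 6 equivalence classes.

6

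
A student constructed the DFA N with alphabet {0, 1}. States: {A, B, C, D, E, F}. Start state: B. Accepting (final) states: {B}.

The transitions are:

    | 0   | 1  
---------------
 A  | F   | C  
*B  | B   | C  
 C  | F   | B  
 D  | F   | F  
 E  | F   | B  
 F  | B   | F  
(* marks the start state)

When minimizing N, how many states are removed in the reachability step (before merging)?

3

No path from B leads to A, D, E; the other 3 states are all reachable.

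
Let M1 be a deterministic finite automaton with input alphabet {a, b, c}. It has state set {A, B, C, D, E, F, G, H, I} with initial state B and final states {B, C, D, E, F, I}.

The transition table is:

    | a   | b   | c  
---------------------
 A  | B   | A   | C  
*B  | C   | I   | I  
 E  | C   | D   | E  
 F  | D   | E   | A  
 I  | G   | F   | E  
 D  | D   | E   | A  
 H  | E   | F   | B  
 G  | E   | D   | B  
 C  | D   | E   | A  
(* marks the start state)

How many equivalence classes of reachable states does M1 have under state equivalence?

6

Reachable states from the start: {A,B,C,D,E,F,G,I}. Unreachable: {H} — drop them.
Start with accepting vs non-accepting: {B,C,D,E,F,I} | {A,G}.
Split {B,C,D,E,F,I} by δ(·,a) → {B,C,D,E,F} and {I}.
On input b, block {B,C,D,E,F} splits into {C,D,E,F} and {B}.
Refine {C,D,E,F} on symbol c: members go to different blocks, giving {C,D,F} and {E}.
Refine {A,G} on symbol a: members go to different blocks, giving {A} and {G}.
No further refinement is possible. Final partition (6 blocks): {C,D,F} | {A} | {I} | {B} | {E} | {G}.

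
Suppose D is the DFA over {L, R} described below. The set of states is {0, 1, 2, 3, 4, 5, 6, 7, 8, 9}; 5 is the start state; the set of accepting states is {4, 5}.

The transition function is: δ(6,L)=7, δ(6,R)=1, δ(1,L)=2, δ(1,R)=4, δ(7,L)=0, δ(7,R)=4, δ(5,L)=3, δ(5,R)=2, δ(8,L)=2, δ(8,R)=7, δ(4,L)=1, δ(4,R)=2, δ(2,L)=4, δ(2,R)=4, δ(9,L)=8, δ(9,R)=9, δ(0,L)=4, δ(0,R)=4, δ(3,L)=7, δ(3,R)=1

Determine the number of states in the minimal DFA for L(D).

Reachable states from the start: {0,1,2,3,4,5,7}. Unreachable: {6,8,9} — drop them.
Start with accepting vs non-accepting: {4,5} | {0,1,2,3,7}.
Refine {0,1,2,3,7} on symbol L: members go to different blocks, giving {1,3,7} and {0,2}.
Split {1,3,7} by δ(·,L) → {1,7} and {3}.
On input L, block {4,5} splits into {4} and {5}.
No further refinement is possible. Final partition (5 blocks): {4} | {1,7} | {0,2} | {3} | {5}.

5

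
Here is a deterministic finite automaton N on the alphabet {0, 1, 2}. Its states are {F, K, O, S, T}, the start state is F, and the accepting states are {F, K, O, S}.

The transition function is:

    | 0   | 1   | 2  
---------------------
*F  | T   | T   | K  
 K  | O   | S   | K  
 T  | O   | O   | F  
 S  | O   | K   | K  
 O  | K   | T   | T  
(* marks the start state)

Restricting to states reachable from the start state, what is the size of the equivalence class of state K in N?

2

P0 = {F,K,O,S} | {T}.
Split {F,K,O,S} by δ(·,0) → {K,O,S} and {F}.
On input 1, block {K,O,S} splits into {K,S} and {O}.
No further refinement is possible. Final partition (4 blocks): {K,S} | {T} | {F} | {O}.
The equivalence class containing K is {K,S}, of size 2.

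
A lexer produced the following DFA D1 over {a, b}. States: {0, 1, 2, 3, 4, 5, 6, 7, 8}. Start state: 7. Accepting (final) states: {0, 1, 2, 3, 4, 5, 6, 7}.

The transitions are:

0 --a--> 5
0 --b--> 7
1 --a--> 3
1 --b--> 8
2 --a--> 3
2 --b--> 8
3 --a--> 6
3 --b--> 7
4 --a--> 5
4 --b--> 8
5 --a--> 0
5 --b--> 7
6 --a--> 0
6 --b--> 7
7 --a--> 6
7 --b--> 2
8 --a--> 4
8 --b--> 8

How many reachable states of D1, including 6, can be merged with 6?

4

States {1} cannot be reached from the start state, so discard them.
Start with accepting vs non-accepting: {0,2,3,4,5,6,7} | {8}.
Refine {0,2,3,4,5,6,7} on symbol b: members go to different blocks, giving {0,3,5,6,7} and {2,4}.
Refine {0,3,5,6,7} on symbol b: members go to different blocks, giving {0,3,5,6} and {7}.
The partition is now stable with 4 blocks: {0,3,5,6} | {8} | {2,4} | {7}.
The equivalence class containing 6 is {0,3,5,6}, of size 4.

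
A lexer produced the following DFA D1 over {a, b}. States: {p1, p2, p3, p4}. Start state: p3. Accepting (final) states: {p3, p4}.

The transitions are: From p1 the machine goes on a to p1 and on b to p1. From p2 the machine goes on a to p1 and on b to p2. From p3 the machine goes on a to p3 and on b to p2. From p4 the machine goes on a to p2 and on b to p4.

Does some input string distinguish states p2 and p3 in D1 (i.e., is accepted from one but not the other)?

Yes

States {p4} cannot be reached from the start state, so discard them.
Start with accepting vs non-accepting: {p3} | {p1,p2}.
No further refinement is possible. Final partition (2 blocks): {p3} | {p1,p2}.
p2 and p3 end up in different blocks, so they are distinguishable. For instance, the string 'ε' is accepted from only p3.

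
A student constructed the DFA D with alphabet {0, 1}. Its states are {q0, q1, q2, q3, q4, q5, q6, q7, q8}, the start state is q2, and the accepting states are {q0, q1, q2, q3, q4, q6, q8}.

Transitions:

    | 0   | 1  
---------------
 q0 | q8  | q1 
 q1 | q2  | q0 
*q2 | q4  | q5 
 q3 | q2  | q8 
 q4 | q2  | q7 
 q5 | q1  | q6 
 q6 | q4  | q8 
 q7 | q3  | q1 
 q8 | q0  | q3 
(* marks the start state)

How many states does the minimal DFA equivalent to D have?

P0 = {q0,q1,q2,q3,q4,q6,q8} | {q5,q7}.
On input 1, block {q0,q1,q2,q3,q4,q6,q8} splits into {q0,q1,q3,q6,q8} and {q2,q4}.
Refine {q0,q1,q3,q6,q8} on symbol 0: members go to different blocks, giving {q1,q3,q6} and {q0,q8}.
The partition is now stable with 4 blocks: {q1,q3,q6} | {q5,q7} | {q2,q4} | {q0,q8}.

4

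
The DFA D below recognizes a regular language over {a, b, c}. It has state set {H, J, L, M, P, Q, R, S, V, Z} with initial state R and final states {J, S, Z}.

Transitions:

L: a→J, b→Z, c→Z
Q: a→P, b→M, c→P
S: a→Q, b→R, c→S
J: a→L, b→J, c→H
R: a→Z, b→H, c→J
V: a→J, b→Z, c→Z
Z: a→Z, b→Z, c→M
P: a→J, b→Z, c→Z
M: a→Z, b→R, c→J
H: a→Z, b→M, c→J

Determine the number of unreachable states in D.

4

BFS from R reaches {H, J, L, M, R, Z}; the 4 state(s) P, Q, S, V are never visited.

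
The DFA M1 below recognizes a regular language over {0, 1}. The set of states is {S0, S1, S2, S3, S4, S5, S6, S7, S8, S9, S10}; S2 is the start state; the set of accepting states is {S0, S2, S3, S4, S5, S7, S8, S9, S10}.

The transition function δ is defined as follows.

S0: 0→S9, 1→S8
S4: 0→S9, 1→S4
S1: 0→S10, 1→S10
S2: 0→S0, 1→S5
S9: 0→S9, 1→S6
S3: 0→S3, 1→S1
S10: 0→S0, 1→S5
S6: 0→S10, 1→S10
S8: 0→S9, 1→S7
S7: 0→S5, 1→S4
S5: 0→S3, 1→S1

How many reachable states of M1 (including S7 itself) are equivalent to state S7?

4

Every state is reachable, so we keep all 11.
Start with accepting vs non-accepting: {S0,S2,S3,S4,S5,S7,S8,S9,S10} | {S1,S6}.
Split {S0,S2,S3,S4,S5,S7,S8,S9,S10} by δ(·,1) → {S0,S2,S4,S7,S8,S10} and {S3,S5,S9}.
On input 0, block {S0,S2,S4,S7,S8,S10} splits into {S0,S4,S7,S8} and {S2,S10}.
The partition is now stable with 4 blocks: {S0,S4,S7,S8} | {S1,S6} | {S3,S5,S9} | {S2,S10}.
State S7 belongs to the block {S0,S4,S7,S8}, which has 4 states.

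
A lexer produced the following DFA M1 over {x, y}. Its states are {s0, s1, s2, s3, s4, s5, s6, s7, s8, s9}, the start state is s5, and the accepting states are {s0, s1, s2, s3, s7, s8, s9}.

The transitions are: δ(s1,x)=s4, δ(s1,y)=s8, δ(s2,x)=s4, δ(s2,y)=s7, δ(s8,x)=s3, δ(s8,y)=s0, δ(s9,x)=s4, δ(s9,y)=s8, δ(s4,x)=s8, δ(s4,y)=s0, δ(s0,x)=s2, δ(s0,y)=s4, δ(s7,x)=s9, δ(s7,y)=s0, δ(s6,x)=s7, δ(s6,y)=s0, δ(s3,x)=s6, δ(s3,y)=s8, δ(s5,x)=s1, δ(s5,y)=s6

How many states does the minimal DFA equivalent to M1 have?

Every state is reachable, so we keep all 10.
Start with accepting vs non-accepting: {s0,s1,s2,s3,s7,s8,s9} | {s4,s5,s6}.
Split {s0,s1,s2,s3,s7,s8,s9} by δ(·,x) → {s1,s2,s3,s9} and {s0,s7,s8}.
On input x, block {s4,s5,s6} splits into {s4,s6} and {s5}.
On input y, block {s0,s7,s8} splits into {s7,s8} and {s0}.
Stable partition: {s1,s2,s3,s9} | {s4,s6} | {s7,s8} | {s5} | {s0} — 5 equivalence classes.

5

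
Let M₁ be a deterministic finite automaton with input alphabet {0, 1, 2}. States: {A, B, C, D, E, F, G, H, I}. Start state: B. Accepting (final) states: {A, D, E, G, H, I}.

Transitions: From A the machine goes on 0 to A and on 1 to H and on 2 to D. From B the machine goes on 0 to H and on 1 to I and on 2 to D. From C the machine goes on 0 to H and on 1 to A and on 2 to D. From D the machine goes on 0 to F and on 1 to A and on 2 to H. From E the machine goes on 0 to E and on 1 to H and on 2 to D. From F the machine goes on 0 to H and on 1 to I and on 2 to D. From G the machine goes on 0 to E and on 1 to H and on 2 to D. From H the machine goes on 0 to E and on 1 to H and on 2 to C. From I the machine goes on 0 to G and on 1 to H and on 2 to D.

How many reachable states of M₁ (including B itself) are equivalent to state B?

P0 = {A,D,E,G,H,I} | {B,C,F}.
Refine {A,D,E,G,H,I} on symbol 0: members go to different blocks, giving {A,E,G,H,I} and {D}.
Split {A,E,G,H,I} by δ(·,2) → {A,E,G,I} and {H}.
Stable partition: {A,E,G,I} | {B,C,F} | {D} | {H} — 4 equivalence classes.
The equivalence class containing B is {B,C,F}, of size 3.

3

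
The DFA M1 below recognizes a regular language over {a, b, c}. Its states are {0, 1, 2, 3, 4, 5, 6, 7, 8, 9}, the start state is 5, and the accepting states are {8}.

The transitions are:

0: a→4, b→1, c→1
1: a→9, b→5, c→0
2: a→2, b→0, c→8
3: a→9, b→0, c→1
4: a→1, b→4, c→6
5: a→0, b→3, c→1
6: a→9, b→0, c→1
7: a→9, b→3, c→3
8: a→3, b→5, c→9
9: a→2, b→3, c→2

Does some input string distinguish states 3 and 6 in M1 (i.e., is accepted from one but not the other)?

States {7} cannot be reached from the start state, so discard them.
Initial partition by acceptance: {8} | {0,1,2,3,4,5,6,9}.
On input c, block {0,1,2,3,4,5,6,9} splits into {0,1,3,4,5,6,9} and {2}.
On input a, block {0,1,3,4,5,6,9} splits into {0,1,3,4,5,6} and {9}.
Refine {0,1,3,4,5,6} on symbol a: members go to different blocks, giving {0,4,5} and {1,3,6}.
Split {0,4,5} by δ(·,a) → {0,5} and {4}.
Split {0,5} by δ(·,a) → {0} and {5}.
Split {1,3,6} by δ(·,b) → {3,6} and {1}.
No further refinement is possible. Final partition (8 blocks): {8} | {0} | {2} | {9} | {3,6} | {4} | {5} | {1}.
3 and 6 lie in the same block of the stable partition, so they are equivalent — no string distinguishes them.

No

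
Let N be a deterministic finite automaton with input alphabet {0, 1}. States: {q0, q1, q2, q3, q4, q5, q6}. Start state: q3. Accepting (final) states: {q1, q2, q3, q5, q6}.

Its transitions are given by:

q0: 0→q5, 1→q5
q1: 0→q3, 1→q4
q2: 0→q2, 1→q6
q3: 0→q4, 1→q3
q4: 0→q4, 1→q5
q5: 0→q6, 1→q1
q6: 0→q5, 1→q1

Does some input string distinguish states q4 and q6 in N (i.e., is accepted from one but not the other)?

Yes

First remove the unreachable states {q0,q2}; 5 states remain.
P0 = {q1,q3,q5,q6} | {q4}.
Split {q1,q3,q5,q6} by δ(·,0) → {q1,q5,q6} and {q3}.
Split {q1,q5,q6} by δ(·,0) → {q5,q6} and {q1}.
The partition is now stable with 4 blocks: {q5,q6} | {q4} | {q3} | {q1}.
q4 and q6 end up in different blocks, so they are distinguishable. For instance, the string 'ε' is accepted from only q6.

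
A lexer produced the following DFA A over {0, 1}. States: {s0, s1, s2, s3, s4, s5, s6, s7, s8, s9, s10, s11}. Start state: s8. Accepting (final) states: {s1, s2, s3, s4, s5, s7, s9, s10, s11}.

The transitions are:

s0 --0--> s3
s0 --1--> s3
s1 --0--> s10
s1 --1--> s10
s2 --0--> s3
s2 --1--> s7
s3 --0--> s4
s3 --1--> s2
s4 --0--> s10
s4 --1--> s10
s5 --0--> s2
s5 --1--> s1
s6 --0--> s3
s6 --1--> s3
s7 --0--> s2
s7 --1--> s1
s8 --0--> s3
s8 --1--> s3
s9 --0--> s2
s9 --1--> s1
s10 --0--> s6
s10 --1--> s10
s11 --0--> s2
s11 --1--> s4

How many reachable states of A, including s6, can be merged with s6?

First remove the unreachable states {s0,s5,s9,s11}; 8 states remain.
Initial partition by acceptance: {s1,s2,s3,s4,s7,s10} | {s6,s8}.
On input 0, block {s1,s2,s3,s4,s7,s10} splits into {s1,s2,s3,s4,s7} and {s10}.
Split {s1,s2,s3,s4,s7} by δ(·,0) → {s2,s3,s7} and {s1,s4}.
On input 0, block {s2,s3,s7} splits into {s2,s7} and {s3}.
Split {s2,s7} by δ(·,0) → {s2} and {s7}.
No further refinement is possible. Final partition (6 blocks): {s2} | {s6,s8} | {s10} | {s1,s4} | {s3} | {s7}.
The equivalence class containing s6 is {s6,s8}, of size 2.

2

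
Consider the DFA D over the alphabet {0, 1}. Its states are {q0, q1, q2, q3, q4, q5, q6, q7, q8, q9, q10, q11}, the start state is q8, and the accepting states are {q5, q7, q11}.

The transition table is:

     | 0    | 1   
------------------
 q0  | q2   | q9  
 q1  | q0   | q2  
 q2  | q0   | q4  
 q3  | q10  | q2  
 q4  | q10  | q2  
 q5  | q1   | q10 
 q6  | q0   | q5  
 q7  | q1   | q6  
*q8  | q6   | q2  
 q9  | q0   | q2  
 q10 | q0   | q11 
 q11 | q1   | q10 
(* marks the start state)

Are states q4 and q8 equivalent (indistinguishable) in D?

Yes

Reachable states from the start: {q0,q1,q2,q4,q5,q6,q8,q9,q10,q11}. Unreachable: {q3,q7} — drop them.
P0 = {q5,q11} | {q0,q1,q2,q4,q6,q8,q9,q10}.
On input 1, block {q0,q1,q2,q4,q6,q8,q9,q10} splits into {q0,q1,q2,q4,q8,q9} and {q6,q10}.
On input 0, block {q0,q1,q2,q4,q8,q9} splits into {q0,q1,q2,q9} and {q4,q8}.
Split {q0,q1,q2,q9} by δ(·,1) → {q0,q1,q9} and {q2}.
Split {q0,q1,q9} by δ(·,0) → {q1,q9} and {q0}.
Stable partition: {q5,q11} | {q1,q9} | {q6,q10} | {q4,q8} | {q2} | {q0} — 6 equivalence classes.
q4 and q8 lie in the same block of the stable partition, so they are equivalent — no string distinguishes them.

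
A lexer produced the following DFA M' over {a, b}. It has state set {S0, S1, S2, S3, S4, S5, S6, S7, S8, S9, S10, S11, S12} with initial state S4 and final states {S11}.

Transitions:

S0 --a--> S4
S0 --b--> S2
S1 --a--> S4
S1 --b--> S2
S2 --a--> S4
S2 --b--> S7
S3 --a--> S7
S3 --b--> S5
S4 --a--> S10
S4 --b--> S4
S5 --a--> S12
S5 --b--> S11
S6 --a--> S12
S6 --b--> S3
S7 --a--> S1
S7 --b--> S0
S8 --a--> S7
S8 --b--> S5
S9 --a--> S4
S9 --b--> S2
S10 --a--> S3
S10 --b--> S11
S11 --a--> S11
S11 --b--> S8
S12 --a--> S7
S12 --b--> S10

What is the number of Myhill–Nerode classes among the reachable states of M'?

States {S6,S9} cannot be reached from the start state, so discard them.
P0 = {S11} | {S0,S1,S2,S3,S4,S5,S7,S8,S10,S12}.
Refine {S0,S1,S2,S3,S4,S5,S7,S8,S10,S12} on symbol b: members go to different blocks, giving {S0,S1,S2,S3,S4,S7,S8,S12} and {S5,S10}.
On input a, block {S0,S1,S2,S3,S4,S7,S8,S12} splits into {S0,S1,S2,S3,S7,S8,S12} and {S4}.
Refine {S0,S1,S2,S3,S7,S8,S12} on symbol a: members go to different blocks, giving {S3,S7,S8,S12} and {S0,S1,S2}.
On input a, block {S3,S7,S8,S12} splits into {S3,S8,S12} and {S7}.
On input b, block {S0,S1,S2} splits into {S0,S1} and {S2}.
No further refinement is possible. Final partition (7 blocks): {S11} | {S3,S8,S12} | {S5,S10} | {S4} | {S0,S1} | {S7} | {S2}.

7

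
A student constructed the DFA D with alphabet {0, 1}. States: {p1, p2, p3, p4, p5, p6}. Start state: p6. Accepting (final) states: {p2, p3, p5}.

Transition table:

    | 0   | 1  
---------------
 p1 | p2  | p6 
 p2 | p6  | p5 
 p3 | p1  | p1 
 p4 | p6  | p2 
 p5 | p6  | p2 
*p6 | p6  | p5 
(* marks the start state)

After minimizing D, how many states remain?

2

States {p1,p3,p4} cannot be reached from the start state, so discard them.
Initial partition by acceptance: {p2,p5} | {p6}.
Stable partition: {p2,p5} | {p6} — 2 equivalence classes.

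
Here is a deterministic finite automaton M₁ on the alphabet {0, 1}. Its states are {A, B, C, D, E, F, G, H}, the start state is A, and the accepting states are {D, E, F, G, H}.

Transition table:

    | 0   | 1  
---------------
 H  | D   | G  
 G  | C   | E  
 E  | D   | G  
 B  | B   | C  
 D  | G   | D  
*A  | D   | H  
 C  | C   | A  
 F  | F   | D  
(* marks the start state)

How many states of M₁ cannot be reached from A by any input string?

Starting at A and following transitions, the reachable set is {A, C, D, E, G, H}. That leaves B, F unreachable — 2 in total.

2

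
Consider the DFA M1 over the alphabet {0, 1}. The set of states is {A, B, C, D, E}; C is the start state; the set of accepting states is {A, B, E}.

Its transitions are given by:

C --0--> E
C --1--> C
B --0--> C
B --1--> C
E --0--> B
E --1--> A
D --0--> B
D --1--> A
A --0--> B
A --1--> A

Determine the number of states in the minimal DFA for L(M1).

First remove the unreachable states {D}; 4 states remain.
P0 = {A,B,E} | {C}.
On input 0, block {A,B,E} splits into {A,E} and {B}.
No further refinement is possible. Final partition (3 blocks): {A,E} | {C} | {B}.

3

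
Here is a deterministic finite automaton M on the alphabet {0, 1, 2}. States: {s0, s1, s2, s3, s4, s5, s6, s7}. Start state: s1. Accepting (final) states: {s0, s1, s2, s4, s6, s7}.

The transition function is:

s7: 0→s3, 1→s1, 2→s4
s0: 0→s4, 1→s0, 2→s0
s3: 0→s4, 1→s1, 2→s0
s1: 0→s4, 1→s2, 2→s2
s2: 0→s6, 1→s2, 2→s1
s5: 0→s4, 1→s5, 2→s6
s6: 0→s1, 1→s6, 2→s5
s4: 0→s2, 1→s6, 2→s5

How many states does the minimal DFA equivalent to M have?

3

States {s0,s3,s7} cannot be reached from the start state, so discard them.
P0 = {s1,s2,s4,s6} | {s5}.
On input 2, block {s1,s2,s4,s6} splits into {s1,s2} and {s4,s6}.
Stable partition: {s1,s2} | {s5} | {s4,s6} — 3 equivalence classes.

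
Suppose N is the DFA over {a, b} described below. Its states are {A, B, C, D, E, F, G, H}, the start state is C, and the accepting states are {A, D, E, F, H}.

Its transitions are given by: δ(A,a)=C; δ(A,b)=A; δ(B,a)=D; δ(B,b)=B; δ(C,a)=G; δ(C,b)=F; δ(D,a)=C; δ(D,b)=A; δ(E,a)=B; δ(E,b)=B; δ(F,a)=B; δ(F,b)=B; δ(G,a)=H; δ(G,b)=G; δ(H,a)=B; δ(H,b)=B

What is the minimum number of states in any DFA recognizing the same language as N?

5

Reachable states from the start: {A,B,C,D,F,G,H}. Unreachable: {E} — drop them.
P0 = {A,D,F,H} | {B,C,G}.
Refine {A,D,F,H} on symbol b: members go to different blocks, giving {A,D} and {F,H}.
Split {B,C,G} by δ(·,a) → {B} and {C} and {G}.
The partition is now stable with 5 blocks: {A,D} | {B} | {F,H} | {C} | {G}.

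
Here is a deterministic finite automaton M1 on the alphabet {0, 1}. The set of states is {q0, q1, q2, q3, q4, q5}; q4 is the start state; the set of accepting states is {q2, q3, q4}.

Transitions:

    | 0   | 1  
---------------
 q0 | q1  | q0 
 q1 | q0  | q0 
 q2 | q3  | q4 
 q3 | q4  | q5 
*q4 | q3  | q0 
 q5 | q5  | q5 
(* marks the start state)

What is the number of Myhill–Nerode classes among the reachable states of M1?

2

States {q2} cannot be reached from the start state, so discard them.
Initial partition by acceptance: {q3,q4} | {q0,q1,q5}.
No further refinement is possible. Final partition (2 blocks): {q3,q4} | {q0,q1,q5}.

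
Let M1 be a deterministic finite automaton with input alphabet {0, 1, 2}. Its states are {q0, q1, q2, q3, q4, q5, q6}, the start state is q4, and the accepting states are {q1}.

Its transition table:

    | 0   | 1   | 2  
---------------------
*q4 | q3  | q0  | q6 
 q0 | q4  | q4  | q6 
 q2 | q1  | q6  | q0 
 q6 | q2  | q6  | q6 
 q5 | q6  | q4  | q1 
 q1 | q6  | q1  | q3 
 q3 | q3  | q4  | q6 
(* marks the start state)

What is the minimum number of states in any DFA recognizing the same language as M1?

States {q5} cannot be reached from the start state, so discard them.
P0 = {q1} | {q0,q2,q3,q4,q6}.
Refine {q0,q2,q3,q4,q6} on symbol 0: members go to different blocks, giving {q0,q3,q4,q6} and {q2}.
Refine {q0,q3,q4,q6} on symbol 0: members go to different blocks, giving {q0,q3,q4} and {q6}.
No further refinement is possible. Final partition (4 blocks): {q1} | {q0,q3,q4} | {q2} | {q6}.

4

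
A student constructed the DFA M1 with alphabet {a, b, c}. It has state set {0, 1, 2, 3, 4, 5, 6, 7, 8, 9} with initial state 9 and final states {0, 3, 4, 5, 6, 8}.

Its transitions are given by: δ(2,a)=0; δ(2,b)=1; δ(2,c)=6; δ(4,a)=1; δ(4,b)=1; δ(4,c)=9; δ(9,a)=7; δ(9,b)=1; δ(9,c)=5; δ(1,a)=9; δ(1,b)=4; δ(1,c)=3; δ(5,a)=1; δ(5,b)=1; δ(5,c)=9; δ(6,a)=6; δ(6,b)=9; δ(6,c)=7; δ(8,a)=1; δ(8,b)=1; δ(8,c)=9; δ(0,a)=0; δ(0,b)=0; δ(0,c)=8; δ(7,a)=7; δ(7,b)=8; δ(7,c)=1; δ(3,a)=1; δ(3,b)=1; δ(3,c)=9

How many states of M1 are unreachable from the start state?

BFS from 9 reaches {1, 3, 4, 5, 7, 8, 9}; the 3 state(s) 0, 2, 6 are never visited.

3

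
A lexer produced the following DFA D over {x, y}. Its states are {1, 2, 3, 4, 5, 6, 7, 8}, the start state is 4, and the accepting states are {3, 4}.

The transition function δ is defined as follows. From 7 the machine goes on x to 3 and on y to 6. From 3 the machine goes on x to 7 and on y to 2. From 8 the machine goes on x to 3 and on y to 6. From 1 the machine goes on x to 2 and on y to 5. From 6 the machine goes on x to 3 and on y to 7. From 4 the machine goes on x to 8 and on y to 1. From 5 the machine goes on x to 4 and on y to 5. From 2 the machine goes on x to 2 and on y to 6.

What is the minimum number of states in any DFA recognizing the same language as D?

All states are reachable from the start state.
Start with accepting vs non-accepting: {3,4} | {1,2,5,6,7,8}.
On input x, block {1,2,5,6,7,8} splits into {5,6,7,8} and {1,2}.
The partition is now stable with 3 blocks: {3,4} | {5,6,7,8} | {1,2}.

3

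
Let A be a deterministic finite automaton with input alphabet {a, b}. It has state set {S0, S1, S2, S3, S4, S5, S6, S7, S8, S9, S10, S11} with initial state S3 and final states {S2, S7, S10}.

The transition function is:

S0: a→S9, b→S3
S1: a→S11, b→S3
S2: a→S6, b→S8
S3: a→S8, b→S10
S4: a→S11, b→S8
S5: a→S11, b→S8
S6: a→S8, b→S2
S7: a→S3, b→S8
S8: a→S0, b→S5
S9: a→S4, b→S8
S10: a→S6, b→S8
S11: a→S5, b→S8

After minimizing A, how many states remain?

First remove the unreachable states {S1,S7}; 10 states remain.
P0 = {S2,S10} | {S0,S3,S4,S5,S6,S8,S9,S11}.
On input b, block {S0,S3,S4,S5,S6,S8,S9,S11} splits into {S0,S4,S5,S8,S9,S11} and {S3,S6}.
Refine {S0,S4,S5,S8,S9,S11} on symbol b: members go to different blocks, giving {S4,S5,S8,S9,S11} and {S0}.
On input a, block {S4,S5,S8,S9,S11} splits into {S4,S5,S9,S11} and {S8}.
Stable partition: {S2,S10} | {S4,S5,S9,S11} | {S3,S6} | {S0} | {S8} — 5 equivalence classes.

5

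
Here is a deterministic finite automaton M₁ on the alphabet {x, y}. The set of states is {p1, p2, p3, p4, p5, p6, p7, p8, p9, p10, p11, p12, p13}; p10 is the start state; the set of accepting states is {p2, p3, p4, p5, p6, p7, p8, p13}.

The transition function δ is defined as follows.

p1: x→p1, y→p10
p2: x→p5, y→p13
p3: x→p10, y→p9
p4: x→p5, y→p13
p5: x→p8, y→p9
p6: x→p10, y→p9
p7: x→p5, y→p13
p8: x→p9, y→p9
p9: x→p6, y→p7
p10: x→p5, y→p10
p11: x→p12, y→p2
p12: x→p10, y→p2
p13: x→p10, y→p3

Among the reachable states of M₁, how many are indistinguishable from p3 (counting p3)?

First remove the unreachable states {p1,p2,p4,p11,p12}; 8 states remain.
P0 = {p3,p5,p6,p7,p8,p13} | {p9,p10}.
On input x, block {p3,p5,p6,p7,p8,p13} splits into {p3,p6,p8,p13} and {p5,p7}.
On input y, block {p3,p6,p8,p13} splits into {p3,p6,p8} and {p13}.
On input x, block {p9,p10} splits into {p9} and {p10}.
Split {p3,p6,p8} by δ(·,x) → {p3,p6} and {p8}.
On input x, block {p5,p7} splits into {p5} and {p7}.
Stable partition: {p3,p6} | {p9} | {p5} | {p13} | {p10} | {p8} | {p7} — 7 equivalence classes.
The equivalence class containing p3 is {p3,p6}, of size 2.

2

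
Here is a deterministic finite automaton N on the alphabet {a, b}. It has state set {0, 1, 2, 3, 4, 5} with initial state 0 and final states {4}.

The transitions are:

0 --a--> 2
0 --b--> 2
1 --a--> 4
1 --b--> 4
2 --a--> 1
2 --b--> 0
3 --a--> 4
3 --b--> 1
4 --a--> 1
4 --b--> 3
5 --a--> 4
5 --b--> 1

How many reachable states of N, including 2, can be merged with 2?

Reachable states from the start: {0,1,2,3,4}. Unreachable: {5} — drop them.
P0 = {4} | {0,1,2,3}.
On input a, block {0,1,2,3} splits into {0,2} and {1,3}.
On input a, block {0,2} splits into {0} and {2}.
On input b, block {1,3} splits into {1} and {3}.
No further refinement is possible. Final partition (5 blocks): {4} | {0} | {1} | {2} | {3}.
State 2 belongs to the block {2}, which has 1 states.

1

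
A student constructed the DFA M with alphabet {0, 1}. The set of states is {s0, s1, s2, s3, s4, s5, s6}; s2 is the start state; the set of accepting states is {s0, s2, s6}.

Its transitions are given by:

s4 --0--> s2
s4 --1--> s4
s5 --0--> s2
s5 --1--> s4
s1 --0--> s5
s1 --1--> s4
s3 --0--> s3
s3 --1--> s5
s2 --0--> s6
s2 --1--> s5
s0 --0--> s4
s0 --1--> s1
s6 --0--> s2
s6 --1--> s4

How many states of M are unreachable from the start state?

No path from s2 leads to s0, s1, s3; the other 4 states are all reachable.

3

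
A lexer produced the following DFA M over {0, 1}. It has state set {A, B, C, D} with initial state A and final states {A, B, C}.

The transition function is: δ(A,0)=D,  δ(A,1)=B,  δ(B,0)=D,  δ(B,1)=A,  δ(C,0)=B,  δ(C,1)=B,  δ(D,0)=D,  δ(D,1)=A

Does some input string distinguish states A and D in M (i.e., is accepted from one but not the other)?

Reachable states from the start: {A,B,D}. Unreachable: {C} — drop them.
Initial partition by acceptance: {A,B} | {D}.
No further refinement is possible. Final partition (2 blocks): {A,B} | {D}.
A and D end up in different blocks, so they are distinguishable. For instance, the string 'ε' is accepted from only A.

Yes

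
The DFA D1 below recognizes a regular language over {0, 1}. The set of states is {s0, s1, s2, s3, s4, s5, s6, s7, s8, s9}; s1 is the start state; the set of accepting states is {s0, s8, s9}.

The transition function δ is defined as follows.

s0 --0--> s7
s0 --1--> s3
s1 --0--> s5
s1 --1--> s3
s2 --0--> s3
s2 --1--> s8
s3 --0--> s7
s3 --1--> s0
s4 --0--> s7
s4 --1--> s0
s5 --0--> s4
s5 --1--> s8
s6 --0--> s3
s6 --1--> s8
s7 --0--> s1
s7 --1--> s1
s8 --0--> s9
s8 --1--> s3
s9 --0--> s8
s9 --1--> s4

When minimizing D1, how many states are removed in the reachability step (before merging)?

2

Starting at s1 and following transitions, the reachable set is {s0, s1, s3, s4, s5, s7, s8, s9}. That leaves s2, s6 unreachable — 2 in total.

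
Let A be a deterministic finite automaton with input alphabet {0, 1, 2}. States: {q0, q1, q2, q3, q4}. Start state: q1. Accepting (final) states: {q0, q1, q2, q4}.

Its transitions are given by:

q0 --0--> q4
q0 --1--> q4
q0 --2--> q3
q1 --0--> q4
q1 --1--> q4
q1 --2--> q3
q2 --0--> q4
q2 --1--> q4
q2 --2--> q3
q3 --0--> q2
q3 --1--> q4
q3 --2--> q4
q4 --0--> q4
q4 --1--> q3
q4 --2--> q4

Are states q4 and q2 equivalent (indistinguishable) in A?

No

First remove the unreachable states {q0}; 4 states remain.
Initial partition by acceptance: {q1,q2,q4} | {q3}.
Refine {q1,q2,q4} on symbol 1: members go to different blocks, giving {q1,q2} and {q4}.
The partition is now stable with 3 blocks: {q1,q2} | {q3} | {q4}.
q4 and q2 end up in different blocks, so they are distinguishable. For instance, the string '1' is accepted from only q2.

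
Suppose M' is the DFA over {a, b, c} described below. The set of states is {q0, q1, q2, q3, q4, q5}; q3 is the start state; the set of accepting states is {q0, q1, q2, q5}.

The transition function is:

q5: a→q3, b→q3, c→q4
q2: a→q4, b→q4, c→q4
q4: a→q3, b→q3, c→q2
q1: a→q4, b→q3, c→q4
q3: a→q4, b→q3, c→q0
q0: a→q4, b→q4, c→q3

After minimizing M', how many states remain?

First remove the unreachable states {q1,q5}; 4 states remain.
P0 = {q0,q2} | {q3,q4}.
The partition is now stable with 2 blocks: {q0,q2} | {q3,q4}.

2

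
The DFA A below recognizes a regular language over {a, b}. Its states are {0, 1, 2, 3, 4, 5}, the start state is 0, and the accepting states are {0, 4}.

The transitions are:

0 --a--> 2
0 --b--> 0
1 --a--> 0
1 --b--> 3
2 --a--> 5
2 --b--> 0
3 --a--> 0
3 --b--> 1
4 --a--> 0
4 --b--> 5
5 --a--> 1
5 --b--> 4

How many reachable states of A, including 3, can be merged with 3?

2

P0 = {0,4} | {1,2,3,5}.
Split {0,4} by δ(·,a) → {0} and {4}.
On input a, block {1,2,3,5} splits into {1,3} and {2,5}.
On input a, block {2,5} splits into {2} and {5}.
No further refinement is possible. Final partition (5 blocks): {0} | {1,3} | {4} | {2} | {5}.
State 3 belongs to the block {1,3}, which has 2 states.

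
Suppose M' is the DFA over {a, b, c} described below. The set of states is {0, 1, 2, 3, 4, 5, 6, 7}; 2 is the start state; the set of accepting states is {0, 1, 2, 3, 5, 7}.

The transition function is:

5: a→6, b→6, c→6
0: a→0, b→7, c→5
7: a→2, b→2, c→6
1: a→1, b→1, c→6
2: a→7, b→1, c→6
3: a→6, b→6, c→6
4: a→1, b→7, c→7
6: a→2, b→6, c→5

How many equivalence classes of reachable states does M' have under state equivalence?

3

States {0,3,4} cannot be reached from the start state, so discard them.
P0 = {1,2,5,7} | {6}.
On input a, block {1,2,5,7} splits into {1,2,7} and {5}.
No further refinement is possible. Final partition (3 blocks): {1,2,7} | {6} | {5}.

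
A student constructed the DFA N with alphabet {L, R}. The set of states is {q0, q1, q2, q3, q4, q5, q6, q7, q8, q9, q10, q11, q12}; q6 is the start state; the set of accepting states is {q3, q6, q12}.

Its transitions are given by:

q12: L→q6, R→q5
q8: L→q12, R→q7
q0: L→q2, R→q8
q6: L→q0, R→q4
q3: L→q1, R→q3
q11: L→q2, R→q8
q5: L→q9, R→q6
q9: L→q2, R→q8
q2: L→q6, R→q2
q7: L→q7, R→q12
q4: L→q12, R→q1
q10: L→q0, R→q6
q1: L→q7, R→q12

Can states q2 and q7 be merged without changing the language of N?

No

Reachable states from the start: {q0,q1,q2,q4,q5,q6,q7,q8,q9,q12}. Unreachable: {q3,q10,q11} — drop them.
Start with accepting vs non-accepting: {q6,q12} | {q0,q1,q2,q4,q5,q7,q8,q9}.
Split {q6,q12} by δ(·,L) → {q6} and {q12}.
Split {q0,q1,q2,q4,q5,q7,q8,q9} by δ(·,L) → {q0,q1,q5,q7,q9} and {q4,q8} and {q2}.
Refine {q0,q1,q5,q7,q9} on symbol L: members go to different blocks, giving {q1,q5,q7} and {q0,q9}.
Refine {q1,q5,q7} on symbol L: members go to different blocks, giving {q1,q7} and {q5}.
No further refinement is possible. Final partition (7 blocks): {q6} | {q1,q7} | {q12} | {q4,q8} | {q2} | {q0,q9} | {q5}.
q2 and q7 end up in different blocks, so they are distinguishable. For instance, the string 'L' is accepted from only q2.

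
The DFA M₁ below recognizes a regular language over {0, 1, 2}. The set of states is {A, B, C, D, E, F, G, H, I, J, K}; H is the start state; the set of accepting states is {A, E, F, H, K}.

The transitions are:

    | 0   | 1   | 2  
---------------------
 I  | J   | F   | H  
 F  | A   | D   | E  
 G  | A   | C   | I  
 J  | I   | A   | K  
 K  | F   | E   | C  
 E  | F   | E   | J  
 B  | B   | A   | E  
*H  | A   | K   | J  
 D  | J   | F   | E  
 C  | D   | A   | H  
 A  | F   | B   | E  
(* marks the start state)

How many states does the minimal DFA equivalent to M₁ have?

3

First remove the unreachable states {G}; 10 states remain.
P0 = {A,E,F,H,K} | {B,C,D,I,J}.
Refine {A,E,F,H,K} on symbol 1: members go to different blocks, giving {E,H,K} and {A,F}.
No further refinement is possible. Final partition (3 blocks): {E,H,K} | {B,C,D,I,J} | {A,F}.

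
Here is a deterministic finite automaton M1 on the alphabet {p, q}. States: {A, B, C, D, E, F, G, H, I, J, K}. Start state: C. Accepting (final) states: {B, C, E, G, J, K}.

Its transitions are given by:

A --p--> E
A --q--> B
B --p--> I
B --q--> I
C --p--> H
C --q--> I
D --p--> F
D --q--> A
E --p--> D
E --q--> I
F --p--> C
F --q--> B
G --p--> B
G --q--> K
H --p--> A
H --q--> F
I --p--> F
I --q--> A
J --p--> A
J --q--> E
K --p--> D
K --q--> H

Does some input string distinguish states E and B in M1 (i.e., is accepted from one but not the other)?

First remove the unreachable states {G,J,K}; 8 states remain.
Initial partition by acceptance: {B,C,E} | {A,D,F,H,I}.
Split {A,D,F,H,I} by δ(·,p) → {D,H,I} and {A,F}.
The partition is now stable with 3 blocks: {B,C,E} | {D,H,I} | {A,F}.
E and B lie in the same block of the stable partition, so they are equivalent — no string distinguishes them.

No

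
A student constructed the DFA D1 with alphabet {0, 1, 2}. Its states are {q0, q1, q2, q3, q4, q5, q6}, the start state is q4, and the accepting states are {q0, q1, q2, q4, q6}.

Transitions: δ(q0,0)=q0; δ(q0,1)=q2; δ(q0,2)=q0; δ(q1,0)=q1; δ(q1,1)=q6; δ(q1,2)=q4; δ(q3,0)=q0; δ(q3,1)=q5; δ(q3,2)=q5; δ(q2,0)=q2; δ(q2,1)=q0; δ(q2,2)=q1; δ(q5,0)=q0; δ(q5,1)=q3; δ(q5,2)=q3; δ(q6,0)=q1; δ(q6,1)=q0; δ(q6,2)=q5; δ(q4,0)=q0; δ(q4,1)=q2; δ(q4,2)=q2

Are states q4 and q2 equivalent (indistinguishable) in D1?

Start with accepting vs non-accepting: {q0,q1,q2,q4,q6} | {q3,q5}.
On input 2, block {q0,q1,q2,q4,q6} splits into {q0,q1,q2,q4} and {q6}.
On input 1, block {q0,q1,q2,q4} splits into {q0,q2,q4} and {q1}.
Split {q0,q2,q4} by δ(·,2) → {q0,q4} and {q2}.
Refine {q0,q4} on symbol 2: members go to different blocks, giving {q0} and {q4}.
No further refinement is possible. Final partition (6 blocks): {q0} | {q3,q5} | {q6} | {q1} | {q2} | {q4}.
q4 and q2 end up in different blocks, so they are distinguishable. For instance, the string '212' is accepted from only q4.

No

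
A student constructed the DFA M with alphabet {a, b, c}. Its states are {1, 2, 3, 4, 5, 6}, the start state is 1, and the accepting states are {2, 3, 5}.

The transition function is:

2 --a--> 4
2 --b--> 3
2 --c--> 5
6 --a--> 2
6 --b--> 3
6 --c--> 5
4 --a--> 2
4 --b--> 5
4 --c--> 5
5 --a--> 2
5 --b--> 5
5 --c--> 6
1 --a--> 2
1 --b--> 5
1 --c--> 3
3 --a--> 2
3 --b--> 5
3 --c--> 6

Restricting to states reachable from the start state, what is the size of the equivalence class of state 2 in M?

1

Every state is reachable, so we keep all 6.
Initial partition by acceptance: {2,3,5} | {1,4,6}.
On input a, block {2,3,5} splits into {3,5} and {2}.
Stable partition: {3,5} | {1,4,6} | {2} — 3 equivalence classes.
State 2 belongs to the block {2}, which has 1 states.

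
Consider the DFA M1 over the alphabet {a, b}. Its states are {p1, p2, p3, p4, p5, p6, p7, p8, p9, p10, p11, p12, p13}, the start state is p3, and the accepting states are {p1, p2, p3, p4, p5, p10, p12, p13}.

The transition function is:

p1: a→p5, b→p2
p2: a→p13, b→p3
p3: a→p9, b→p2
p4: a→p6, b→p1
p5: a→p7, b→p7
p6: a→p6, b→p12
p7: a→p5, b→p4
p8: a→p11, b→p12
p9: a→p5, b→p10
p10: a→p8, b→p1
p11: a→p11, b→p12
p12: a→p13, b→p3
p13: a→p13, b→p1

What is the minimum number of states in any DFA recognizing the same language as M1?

Start with accepting vs non-accepting: {p1,p2,p3,p4,p5,p10,p12,p13} | {p6,p7,p8,p9,p11}.
Split {p1,p2,p3,p4,p5,p10,p12,p13} by δ(·,a) → {p1,p2,p12,p13} and {p3,p4,p5,p10}.
Refine {p1,p2,p12,p13} on symbol a: members go to different blocks, giving {p2,p12,p13} and {p1}.
Split {p2,p12,p13} by δ(·,b) → {p2,p12} and {p13}.
Refine {p6,p7,p8,p9,p11} on symbol a: members go to different blocks, giving {p6,p8,p11} and {p7,p9}.
Split {p3,p4,p5,p10} by δ(·,a) → {p3,p5} and {p4,p10}.
On input b, block {p3,p5} splits into {p3} and {p5}.
The partition is now stable with 8 blocks: {p2,p12} | {p6,p8,p11} | {p3} | {p1} | {p13} | {p7,p9} | {p4,p10} | {p5}.

8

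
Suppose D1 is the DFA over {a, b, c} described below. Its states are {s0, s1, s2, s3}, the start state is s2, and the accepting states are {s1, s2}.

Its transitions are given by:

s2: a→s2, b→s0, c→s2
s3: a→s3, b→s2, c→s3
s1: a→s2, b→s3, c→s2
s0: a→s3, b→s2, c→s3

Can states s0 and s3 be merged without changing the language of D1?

States {s1} cannot be reached from the start state, so discard them.
P0 = {s2} | {s0,s3}.
The partition is now stable with 2 blocks: {s2} | {s0,s3}.
s0 and s3 lie in the same block of the stable partition, so they are equivalent — no string distinguishes them.

Yes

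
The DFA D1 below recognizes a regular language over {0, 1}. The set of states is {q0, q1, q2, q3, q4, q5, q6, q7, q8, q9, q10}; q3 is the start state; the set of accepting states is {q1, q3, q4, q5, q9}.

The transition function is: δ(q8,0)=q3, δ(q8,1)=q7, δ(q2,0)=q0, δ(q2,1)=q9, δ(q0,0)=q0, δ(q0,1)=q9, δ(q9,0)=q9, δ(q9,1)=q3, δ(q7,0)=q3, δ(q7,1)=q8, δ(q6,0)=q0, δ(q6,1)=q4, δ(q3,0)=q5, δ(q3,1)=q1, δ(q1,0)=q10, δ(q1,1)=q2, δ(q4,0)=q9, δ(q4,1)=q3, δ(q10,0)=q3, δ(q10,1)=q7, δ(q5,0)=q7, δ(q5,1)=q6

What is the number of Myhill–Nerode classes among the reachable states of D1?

Start with accepting vs non-accepting: {q1,q3,q4,q5,q9} | {q0,q2,q6,q7,q8,q10}.
Split {q1,q3,q4,q5,q9} by δ(·,0) → {q3,q4,q9} and {q1,q5}.
Refine {q3,q4,q9} on symbol 0: members go to different blocks, giving {q4,q9} and {q3}.
Split {q0,q2,q6,q7,q8,q10} by δ(·,0) → {q0,q2,q6} and {q7,q8,q10}.
Stable partition: {q4,q9} | {q0,q2,q6} | {q1,q5} | {q3} | {q7,q8,q10} — 5 equivalence classes.

5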